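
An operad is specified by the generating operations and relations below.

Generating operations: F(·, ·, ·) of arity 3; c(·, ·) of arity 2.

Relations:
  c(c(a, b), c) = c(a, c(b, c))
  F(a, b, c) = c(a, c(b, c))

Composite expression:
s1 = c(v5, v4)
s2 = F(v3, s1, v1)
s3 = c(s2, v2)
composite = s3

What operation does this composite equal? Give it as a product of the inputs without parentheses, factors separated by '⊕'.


Associativity of c dissolves the nesting; only the v-input order survives.
c(v5, v4) collapses to v5 ⊕ v4
F(v3, c(v5, v4), v1) collapses to v3 ⊕ v5 ⊕ v4 ⊕ v1
c(F(v3, c(v5, v4), v1), v2) collapses to v3 ⊕ v5 ⊕ v4 ⊕ v1 ⊕ v2

v3 ⊕ v5 ⊕ v4 ⊕ v1 ⊕ v2


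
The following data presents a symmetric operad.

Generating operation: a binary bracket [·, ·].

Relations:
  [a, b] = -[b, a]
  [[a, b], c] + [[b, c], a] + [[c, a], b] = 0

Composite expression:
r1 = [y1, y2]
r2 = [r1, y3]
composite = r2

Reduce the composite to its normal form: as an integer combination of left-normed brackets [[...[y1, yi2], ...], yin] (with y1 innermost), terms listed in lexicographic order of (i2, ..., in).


In the tensor algebra, words opening y1 carry the y1-anchored form.
Composite bracket: [[y1, y2], y3]
Each bracket splits as ab - ba, giving 4 signed words (2^2 = 4).
Keep just the words that open with y1:
  y1y2y3 (sign +1) contributes +[[y1, y2], y3]

[[y1, y2], y3]


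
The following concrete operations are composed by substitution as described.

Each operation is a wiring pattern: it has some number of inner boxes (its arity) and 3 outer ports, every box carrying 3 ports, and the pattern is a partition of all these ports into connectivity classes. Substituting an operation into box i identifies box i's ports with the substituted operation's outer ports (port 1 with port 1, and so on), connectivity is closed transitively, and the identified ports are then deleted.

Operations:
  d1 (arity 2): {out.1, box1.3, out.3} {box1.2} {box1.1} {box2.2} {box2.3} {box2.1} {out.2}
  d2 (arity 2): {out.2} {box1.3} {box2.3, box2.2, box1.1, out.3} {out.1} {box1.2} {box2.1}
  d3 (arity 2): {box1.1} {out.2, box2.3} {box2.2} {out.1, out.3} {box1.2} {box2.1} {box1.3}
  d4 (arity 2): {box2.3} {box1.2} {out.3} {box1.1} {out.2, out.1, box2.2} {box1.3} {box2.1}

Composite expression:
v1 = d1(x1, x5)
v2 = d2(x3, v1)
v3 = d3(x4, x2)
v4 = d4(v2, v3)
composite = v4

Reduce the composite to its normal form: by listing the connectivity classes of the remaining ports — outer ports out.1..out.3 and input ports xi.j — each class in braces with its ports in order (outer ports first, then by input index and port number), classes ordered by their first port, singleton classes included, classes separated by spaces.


{out.1, out.2, x2.3} {out.3} {x1.1} {x1.2} {x1.3, x3.1} {x2.1} {x2.2} {x3.2} {x3.3} {x4.1} {x4.2} {x4.3} {x5.1} {x5.2} {x5.3}

Two ports join when wires chain via d4-identified ports.
after d1, the pattern on (x1, x5) reads {out.1, out.3, x1.3} {out.2} {x1.1} {x1.2} {x5.1} {x5.2} {x5.3} (out.j = its outer ports)
after d2, the pattern on (x3, x1, x5) reads {out.1} {out.2} {out.3, x1.3, x3.1} {x1.1} {x1.2} {x3.2} {x3.3} {x5.1} {x5.2} {x5.3} (out.j = its outer ports)
after d3, the pattern on (x4, x2) reads {out.1, out.3} {out.2, x2.3} {x2.1} {x2.2} {x4.1} {x4.2} {x4.3} (out.j = its outer ports)
after d4, the pattern on (x3, x1, x5, x4, x2) reads {out.1, out.2, x2.3} {out.3} {x1.1} {x1.2} {x1.3, x3.1} {x2.1} {x2.2} {x3.2} {x3.3} {x4.1} {x4.2} {x4.3} {x5.1} {x5.2} {x5.3} (out.j = its outer ports)


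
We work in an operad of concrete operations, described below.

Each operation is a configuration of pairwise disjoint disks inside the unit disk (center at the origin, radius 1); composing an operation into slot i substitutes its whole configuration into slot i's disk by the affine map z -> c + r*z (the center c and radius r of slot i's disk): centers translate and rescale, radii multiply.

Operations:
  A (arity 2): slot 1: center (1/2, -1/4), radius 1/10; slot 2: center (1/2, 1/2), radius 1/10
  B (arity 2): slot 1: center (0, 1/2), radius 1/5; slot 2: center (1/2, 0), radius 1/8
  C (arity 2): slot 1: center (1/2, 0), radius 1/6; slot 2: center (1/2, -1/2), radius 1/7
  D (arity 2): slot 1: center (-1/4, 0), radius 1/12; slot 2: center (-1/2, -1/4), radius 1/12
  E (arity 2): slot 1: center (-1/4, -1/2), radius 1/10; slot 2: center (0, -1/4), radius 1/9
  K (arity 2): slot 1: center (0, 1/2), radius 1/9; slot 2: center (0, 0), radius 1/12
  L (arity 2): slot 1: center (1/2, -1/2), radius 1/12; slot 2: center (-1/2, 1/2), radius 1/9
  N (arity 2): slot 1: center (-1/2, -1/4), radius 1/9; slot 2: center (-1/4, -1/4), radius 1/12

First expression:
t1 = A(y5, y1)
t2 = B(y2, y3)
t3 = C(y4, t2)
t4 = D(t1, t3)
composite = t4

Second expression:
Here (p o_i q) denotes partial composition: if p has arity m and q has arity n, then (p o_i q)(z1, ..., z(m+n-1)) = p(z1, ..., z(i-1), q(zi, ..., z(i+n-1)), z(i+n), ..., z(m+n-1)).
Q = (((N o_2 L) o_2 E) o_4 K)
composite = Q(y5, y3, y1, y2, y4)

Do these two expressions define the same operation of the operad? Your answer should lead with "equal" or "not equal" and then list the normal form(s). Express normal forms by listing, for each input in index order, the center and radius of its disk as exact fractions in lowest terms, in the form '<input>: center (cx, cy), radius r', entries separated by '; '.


The first composite normalizes to y1: center (-5/24, 1/24), radius 1/120; y2: center (-11/24, -2/7), radius 1/420; y3: center (-19/42, -7/24), radius 1/672; y4: center (-11/24, -1/4), radius 1/72; y5: center (-5/24, -1/48), radius 1/120
The second composite normalizes to y1: center (-5/24, -169/576), radius 1/1296; y2: center (-7/24, -11/54), radius 1/972; y3: center (-121/576, -85/288), radius 1/1440; y4: center (-7/24, -5/24), radius 1/1296; y5: center (-1/2, -1/4), radius 1/9
The normal forms differ: not equal.

not equal: they reduce to y1: center (-5/24, 1/24), radius 1/120; y2: center (-11/24, -2/7), radius 1/420; y3: center (-19/42, -7/24), radius 1/672; y4: center (-11/24, -1/4), radius 1/72; y5: center (-5/24, -1/48), radius 1/120 and y1: center (-5/24, -169/576), radius 1/1296; y2: center (-7/24, -11/54), radius 1/972; y3: center (-121/576, -85/288), radius 1/1440; y4: center (-7/24, -5/24), radius 1/1296; y5: center (-1/2, -1/4), radius 1/9


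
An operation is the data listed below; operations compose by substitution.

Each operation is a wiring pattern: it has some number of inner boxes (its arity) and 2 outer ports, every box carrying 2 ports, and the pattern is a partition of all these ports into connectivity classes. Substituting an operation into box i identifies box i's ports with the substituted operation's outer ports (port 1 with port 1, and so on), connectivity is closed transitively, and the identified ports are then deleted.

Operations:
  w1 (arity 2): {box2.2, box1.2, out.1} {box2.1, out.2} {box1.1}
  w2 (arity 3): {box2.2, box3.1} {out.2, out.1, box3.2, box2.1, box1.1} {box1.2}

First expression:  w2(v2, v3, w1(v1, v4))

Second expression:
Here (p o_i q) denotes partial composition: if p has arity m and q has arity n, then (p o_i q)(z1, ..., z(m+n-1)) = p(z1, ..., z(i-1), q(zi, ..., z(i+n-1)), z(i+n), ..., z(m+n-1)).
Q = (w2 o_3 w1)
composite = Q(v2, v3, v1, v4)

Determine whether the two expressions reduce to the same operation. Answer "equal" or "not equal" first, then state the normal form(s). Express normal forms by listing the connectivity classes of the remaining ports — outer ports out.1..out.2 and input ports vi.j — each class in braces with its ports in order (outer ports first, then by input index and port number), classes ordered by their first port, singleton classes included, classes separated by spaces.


equal — both sides give {out.1, out.2, v2.1, v3.1, v4.1} {v1.1} {v1.2, v3.2, v4.2} {v2.2}

Normal form of the first expression: {out.1, out.2, v2.1, v3.1, v4.1} {v1.1} {v1.2, v3.2, v4.2} {v2.2}
Normal form of the second expression: {out.1, out.2, v2.1, v3.1, v4.1} {v1.1} {v1.2, v3.2, v4.2} {v2.2}
Same normal form: equal.


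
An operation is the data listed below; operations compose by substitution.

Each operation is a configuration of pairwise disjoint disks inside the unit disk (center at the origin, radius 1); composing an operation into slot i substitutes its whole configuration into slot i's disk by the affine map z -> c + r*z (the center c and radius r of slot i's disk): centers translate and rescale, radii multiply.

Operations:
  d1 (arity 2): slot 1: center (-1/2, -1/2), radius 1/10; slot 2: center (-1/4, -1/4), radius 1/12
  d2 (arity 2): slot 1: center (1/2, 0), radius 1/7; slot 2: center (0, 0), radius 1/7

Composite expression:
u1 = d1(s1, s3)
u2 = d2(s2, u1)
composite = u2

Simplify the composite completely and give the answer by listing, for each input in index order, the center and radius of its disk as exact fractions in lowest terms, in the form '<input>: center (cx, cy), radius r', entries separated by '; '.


Only the slot chain above each s matters under d2; compose those maps.
input s2: applying the 1 nested substitution gives center (1/2, 0), radius 1/7
input s1: applying the 2 nested substitutions gives center (-1/14, -1/14), radius 1/70
input s3: applying the 2 nested substitutions gives center (-1/28, -1/28), radius 1/84

s1: center (-1/14, -1/14), radius 1/70; s2: center (1/2, 0), radius 1/7; s3: center (-1/28, -1/28), radius 1/84


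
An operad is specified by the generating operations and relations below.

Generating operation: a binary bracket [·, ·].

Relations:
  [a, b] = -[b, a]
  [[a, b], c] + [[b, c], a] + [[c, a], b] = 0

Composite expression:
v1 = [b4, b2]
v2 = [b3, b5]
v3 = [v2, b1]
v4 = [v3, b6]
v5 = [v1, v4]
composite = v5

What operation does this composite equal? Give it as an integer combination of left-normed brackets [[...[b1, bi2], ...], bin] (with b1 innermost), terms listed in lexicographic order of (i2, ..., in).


-[[[[[b1, b3], b5], b6], b2], b4] + [[[[[b1, b3], b5], b6], b4], b2] + [[[[[b1, b5], b3], b6], b2], b4] - [[[[[b1, b5], b3], b6], b4], b2]


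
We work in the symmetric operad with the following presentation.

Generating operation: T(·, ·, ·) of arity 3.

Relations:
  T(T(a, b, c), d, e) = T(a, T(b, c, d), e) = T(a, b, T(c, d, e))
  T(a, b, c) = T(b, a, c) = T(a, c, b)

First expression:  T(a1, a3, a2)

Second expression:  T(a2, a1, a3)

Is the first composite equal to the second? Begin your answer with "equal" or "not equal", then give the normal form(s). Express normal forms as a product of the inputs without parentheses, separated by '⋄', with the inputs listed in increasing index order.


equal — both sides give a1 ⋄ a2 ⋄ a3

The first expression reduces to a1 ⋄ a2 ⋄ a3
The second expression reduces to a1 ⋄ a2 ⋄ a3
The normal forms match — equal.


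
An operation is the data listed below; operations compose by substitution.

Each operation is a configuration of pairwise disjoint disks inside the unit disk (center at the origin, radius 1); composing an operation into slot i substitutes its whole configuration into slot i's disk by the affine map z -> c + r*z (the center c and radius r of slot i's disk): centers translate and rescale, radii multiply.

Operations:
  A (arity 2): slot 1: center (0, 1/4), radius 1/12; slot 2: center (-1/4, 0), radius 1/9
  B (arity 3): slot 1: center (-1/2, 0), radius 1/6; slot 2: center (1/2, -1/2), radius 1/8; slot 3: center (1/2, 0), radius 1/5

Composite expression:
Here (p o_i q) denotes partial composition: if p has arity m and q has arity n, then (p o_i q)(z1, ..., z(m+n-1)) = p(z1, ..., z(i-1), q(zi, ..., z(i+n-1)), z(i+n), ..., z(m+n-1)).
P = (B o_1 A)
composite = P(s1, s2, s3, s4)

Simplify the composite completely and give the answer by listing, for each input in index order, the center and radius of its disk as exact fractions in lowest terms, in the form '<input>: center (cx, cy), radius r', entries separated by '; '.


s1: center (-1/2, 1/24), radius 1/72; s2: center (-13/24, 0), radius 1/54; s3: center (1/2, -1/2), radius 1/8; s4: center (1/2, 0), radius 1/5

Only the slot chain above each s matters under B; compose those maps.
s1 passes through 2 substitutions, ending at center (-1/2, 1/24), radius 1/72
s2 passes through 2 substitutions, ending at center (-13/24, 0), radius 1/54
s3 passes through 1 substitution, ending at center (1/2, -1/2), radius 1/8
s4 passes through 1 substitution, ending at center (1/2, 0), radius 1/5


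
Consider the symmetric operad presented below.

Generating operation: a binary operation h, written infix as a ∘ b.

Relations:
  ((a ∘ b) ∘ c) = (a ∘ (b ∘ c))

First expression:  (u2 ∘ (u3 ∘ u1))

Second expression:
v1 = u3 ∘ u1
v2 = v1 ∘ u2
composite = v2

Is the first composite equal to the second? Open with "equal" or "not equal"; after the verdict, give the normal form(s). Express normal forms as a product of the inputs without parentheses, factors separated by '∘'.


The first expression, normalized: u2 ∘ u3 ∘ u1
The second expression, normalized: u3 ∘ u1 ∘ u2
They disagree, so not equal.

not equal: they reduce to u2 ∘ u3 ∘ u1 and u3 ∘ u1 ∘ u2


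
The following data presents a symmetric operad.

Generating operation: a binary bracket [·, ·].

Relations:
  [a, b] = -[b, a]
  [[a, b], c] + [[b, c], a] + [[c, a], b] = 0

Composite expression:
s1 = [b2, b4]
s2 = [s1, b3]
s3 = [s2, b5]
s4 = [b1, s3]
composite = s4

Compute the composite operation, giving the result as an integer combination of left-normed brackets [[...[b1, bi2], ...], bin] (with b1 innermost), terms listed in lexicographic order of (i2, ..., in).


Left-normed coefficients sit on the b1-initial expansion words.
Composite bracket: [b1, [[[b2, b4], b3], b5]]
Full expansion: 16 signed words from ab - ba (2^4 = 16).
The b1-initial words carry the normal form:
  b1b2b4b3b5 appears with sign +1, giving the term +[[[[b1, b2], b4], b3], b5]
  b1b3b2b4b5 appears with sign -1, giving the term -[[[[b1, b3], b2], b4], b5]
  b1b3b4b2b5 appears with sign +1, giving the term +[[[[b1, b3], b4], b2], b5]
  b1b4b2b3b5 appears with sign -1, giving the term -[[[[b1, b4], b2], b3], b5]
  b1b5b2b4b3 appears with sign -1, giving the term -[[[[b1, b5], b2], b4], b3]
  b1b5b3b2b4 appears with sign +1, giving the term +[[[[b1, b5], b3], b2], b4]
  b1b5b3b4b2 appears with sign -1, giving the term -[[[[b1, b5], b3], b4], b2]
  b1b5b4b2b3 appears with sign +1, giving the term +[[[[b1, b5], b4], b2], b3]

[[[[b1, b2], b4], b3], b5] - [[[[b1, b3], b2], b4], b5] + [[[[b1, b3], b4], b2], b5] - [[[[b1, b4], b2], b3], b5] - [[[[b1, b5], b2], b4], b3] + [[[[b1, b5], b3], b2], b4] - [[[[b1, b5], b3], b4], b2] + [[[[b1, b5], b4], b2], b3]


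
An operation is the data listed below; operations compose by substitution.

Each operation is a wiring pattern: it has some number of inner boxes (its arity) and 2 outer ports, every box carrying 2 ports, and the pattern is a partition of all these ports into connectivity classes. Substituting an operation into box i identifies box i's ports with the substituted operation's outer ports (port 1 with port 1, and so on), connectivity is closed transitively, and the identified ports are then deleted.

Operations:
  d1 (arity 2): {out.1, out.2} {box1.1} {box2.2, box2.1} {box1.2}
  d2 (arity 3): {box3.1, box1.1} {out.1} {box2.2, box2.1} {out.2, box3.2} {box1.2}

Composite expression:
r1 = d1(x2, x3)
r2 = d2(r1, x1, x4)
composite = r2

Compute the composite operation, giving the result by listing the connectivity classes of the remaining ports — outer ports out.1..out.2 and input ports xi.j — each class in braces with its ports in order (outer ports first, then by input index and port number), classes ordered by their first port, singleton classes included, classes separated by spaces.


{out.1} {out.2, x4.2} {x1.1, x1.2} {x2.1} {x2.2} {x3.1, x3.2} {x4.1}

Substituting into d2 glues patterns; closure does the rest.
stage d1: inputs (x2, x3), connectivity {out.1, out.2} {x2.1} {x2.2} {x3.1, x3.2}, out.j its boundary
stage d2: inputs (x2, x3, x1, x4), connectivity {out.1} {out.2, x4.2} {x1.1, x1.2} {x2.1} {x2.2} {x3.1, x3.2} {x4.1}, out.j its boundary


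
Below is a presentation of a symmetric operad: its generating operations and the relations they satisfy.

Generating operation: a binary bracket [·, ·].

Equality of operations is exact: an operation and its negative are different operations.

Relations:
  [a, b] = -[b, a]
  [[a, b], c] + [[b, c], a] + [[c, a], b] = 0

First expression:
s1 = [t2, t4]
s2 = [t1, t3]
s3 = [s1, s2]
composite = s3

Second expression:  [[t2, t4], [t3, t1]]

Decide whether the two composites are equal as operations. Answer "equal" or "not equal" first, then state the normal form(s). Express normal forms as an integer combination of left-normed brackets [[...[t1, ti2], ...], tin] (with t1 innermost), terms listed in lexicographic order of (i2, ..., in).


In normal form, the first expression is -[[[t1, t3], t2], t4] + [[[t1, t3], t4], t2]
In normal form, the second expression is [[[t1, t3], t2], t4] - [[[t1, t3], t4], t2]
They disagree, so not equal.

not equal: they reduce to -[[[t1, t3], t2], t4] + [[[t1, t3], t4], t2] and [[[t1, t3], t2], t4] - [[[t1, t3], t4], t2]


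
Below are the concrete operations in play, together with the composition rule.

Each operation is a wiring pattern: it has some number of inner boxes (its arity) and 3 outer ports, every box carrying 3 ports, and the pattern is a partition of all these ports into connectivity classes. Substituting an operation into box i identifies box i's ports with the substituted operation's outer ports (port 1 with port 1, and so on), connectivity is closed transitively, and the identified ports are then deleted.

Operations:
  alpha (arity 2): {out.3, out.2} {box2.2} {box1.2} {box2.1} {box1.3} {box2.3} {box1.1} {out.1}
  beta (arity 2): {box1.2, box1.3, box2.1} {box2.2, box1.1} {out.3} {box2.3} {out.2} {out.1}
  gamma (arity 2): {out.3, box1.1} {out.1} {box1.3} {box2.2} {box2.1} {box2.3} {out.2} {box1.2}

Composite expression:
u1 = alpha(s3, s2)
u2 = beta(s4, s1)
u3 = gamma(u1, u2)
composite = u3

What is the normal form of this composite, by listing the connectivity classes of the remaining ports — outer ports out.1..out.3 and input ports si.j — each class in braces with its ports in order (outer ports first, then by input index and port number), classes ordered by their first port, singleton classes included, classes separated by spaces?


{out.1} {out.2} {out.3} {s1.1, s4.2, s4.3} {s1.2, s4.1} {s1.3} {s2.1} {s2.2} {s2.3} {s3.1} {s3.2} {s3.3}

Treat the ports identified at gamma as solder joints: merge, then drop.
stage alpha: inputs (s3, s2), connectivity {out.1} {out.2, out.3} {s2.1} {s2.2} {s2.3} {s3.1} {s3.2} {s3.3}, out.j its boundary
stage beta: inputs (s4, s1), connectivity {out.1} {out.2} {out.3} {s1.1, s4.2, s4.3} {s1.2, s4.1} {s1.3}, out.j its boundary
stage gamma: inputs (s3, s2, s4, s1), connectivity {out.1} {out.2} {out.3} {s1.1, s4.2, s4.3} {s1.2, s4.1} {s1.3} {s2.1} {s2.2} {s2.3} {s3.1} {s3.2} {s3.3}, out.j its boundary


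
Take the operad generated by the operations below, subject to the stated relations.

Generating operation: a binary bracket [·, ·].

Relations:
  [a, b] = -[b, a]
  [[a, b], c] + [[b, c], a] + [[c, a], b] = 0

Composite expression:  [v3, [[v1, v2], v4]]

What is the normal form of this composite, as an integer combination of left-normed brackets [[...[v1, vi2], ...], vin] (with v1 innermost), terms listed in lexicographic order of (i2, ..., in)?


-[[[v1, v2], v4], v3]

A multilinear Lie element is pinned by v1-initial words (v1 innermost).
Composite bracket: [v3, [[v1, v2], v4]]
Applying ab - ba throughout gives 8 signed words (2^3 = 8).
Words beginning with v1 determine it all:
  v1v2v4v3 (sign -1) contributes -[[[v1, v2], v4], v3]


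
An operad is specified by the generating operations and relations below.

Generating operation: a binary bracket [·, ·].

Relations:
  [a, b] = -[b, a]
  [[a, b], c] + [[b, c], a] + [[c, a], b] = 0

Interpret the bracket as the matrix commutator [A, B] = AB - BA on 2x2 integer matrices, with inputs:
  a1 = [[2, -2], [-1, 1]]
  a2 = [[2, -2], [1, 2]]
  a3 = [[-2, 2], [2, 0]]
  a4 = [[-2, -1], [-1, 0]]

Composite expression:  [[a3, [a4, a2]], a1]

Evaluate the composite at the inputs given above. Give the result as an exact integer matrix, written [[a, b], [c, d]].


[[-20, 12], [-16, 20]]

[a4, a2] = [[-3, 4], [2, 3]]
[a3, [a4, a2]] = [[-4, 4], [-8, 4]]
[[a3, [a4, a2]], a1] = [[-20, 12], [-16, 20]]


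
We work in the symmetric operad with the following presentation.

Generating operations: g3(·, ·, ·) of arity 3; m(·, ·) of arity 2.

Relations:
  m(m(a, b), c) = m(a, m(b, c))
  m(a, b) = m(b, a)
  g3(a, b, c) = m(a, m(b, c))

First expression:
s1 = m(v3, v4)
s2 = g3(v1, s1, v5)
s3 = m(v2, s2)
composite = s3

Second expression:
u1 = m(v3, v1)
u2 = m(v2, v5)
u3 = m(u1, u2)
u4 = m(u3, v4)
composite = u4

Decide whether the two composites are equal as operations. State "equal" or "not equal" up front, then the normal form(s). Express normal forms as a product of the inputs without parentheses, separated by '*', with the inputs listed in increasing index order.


equal; the common form is v1 * v2 * v3 * v4 * v5

The first composite normalizes to v1 * v2 * v3 * v4 * v5
The second composite normalizes to v1 * v2 * v3 * v4 * v5
Same normal form: equal.


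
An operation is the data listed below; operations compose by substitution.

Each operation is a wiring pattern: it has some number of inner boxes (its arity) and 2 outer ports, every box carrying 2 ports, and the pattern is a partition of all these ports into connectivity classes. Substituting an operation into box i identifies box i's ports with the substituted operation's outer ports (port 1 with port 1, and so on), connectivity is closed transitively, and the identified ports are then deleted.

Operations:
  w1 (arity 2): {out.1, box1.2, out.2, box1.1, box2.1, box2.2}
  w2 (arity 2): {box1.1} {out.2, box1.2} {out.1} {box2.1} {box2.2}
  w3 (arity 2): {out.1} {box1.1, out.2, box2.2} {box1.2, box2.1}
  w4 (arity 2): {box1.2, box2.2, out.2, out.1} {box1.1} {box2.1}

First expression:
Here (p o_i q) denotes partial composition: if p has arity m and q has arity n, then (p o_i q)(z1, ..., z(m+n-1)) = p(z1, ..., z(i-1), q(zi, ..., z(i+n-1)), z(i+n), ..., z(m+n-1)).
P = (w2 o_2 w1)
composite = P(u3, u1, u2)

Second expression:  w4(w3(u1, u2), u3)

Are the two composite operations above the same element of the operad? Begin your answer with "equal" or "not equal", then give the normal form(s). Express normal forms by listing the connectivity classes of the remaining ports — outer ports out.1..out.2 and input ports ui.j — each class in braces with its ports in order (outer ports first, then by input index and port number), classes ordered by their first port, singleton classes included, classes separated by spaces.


not equal; the first gives {out.1} {out.2, u3.2} {u1.1, u1.2, u2.1, u2.2} {u3.1} and the second {out.1, out.2, u1.1, u2.2, u3.2} {u1.2, u2.1} {u3.1}

Reducing the first expression gives {out.1} {out.2, u3.2} {u1.1, u1.2, u2.1, u2.2} {u3.1}
Reducing the second expression gives {out.1, out.2, u1.1, u2.2, u3.2} {u1.2, u2.1} {u3.1}
The forms do not match — not equal.


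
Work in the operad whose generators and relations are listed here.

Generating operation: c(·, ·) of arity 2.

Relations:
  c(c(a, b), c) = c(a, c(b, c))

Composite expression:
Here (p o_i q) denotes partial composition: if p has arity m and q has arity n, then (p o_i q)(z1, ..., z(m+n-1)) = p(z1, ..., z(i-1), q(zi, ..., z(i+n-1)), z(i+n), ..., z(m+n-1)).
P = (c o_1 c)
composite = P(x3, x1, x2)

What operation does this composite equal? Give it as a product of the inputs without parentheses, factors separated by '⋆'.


x3 ⋆ x1 ⋆ x2

Under associativity of c, the answer is the x's in reading order.
c(x3, x1) flattens to x3 ⋆ x1
c(c(x3, x1), x2) flattens to x3 ⋆ x1 ⋆ x2


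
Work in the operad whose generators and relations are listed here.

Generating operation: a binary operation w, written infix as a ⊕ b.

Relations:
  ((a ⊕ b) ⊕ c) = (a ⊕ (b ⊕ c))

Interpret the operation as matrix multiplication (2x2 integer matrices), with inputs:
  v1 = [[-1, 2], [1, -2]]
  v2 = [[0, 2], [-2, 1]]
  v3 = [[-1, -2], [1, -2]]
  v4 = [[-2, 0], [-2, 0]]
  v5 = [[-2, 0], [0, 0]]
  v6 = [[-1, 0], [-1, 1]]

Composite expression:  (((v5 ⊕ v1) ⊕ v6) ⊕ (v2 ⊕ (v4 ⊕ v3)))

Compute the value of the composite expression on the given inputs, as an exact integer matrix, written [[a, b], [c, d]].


(v5 ⊕ v1) = [[2, -4], [0, 0]]
((v5 ⊕ v1) ⊕ v6) = [[2, -4], [0, 0]]
(v4 ⊕ v3) = [[2, 4], [2, 4]]
(v2 ⊕ (v4 ⊕ v3)) = [[4, 8], [-2, -4]]
(((v5 ⊕ v1) ⊕ v6) ⊕ (v2 ⊕ (v4 ⊕ v3))) = [[16, 32], [0, 0]]

[[16, 32], [0, 0]]


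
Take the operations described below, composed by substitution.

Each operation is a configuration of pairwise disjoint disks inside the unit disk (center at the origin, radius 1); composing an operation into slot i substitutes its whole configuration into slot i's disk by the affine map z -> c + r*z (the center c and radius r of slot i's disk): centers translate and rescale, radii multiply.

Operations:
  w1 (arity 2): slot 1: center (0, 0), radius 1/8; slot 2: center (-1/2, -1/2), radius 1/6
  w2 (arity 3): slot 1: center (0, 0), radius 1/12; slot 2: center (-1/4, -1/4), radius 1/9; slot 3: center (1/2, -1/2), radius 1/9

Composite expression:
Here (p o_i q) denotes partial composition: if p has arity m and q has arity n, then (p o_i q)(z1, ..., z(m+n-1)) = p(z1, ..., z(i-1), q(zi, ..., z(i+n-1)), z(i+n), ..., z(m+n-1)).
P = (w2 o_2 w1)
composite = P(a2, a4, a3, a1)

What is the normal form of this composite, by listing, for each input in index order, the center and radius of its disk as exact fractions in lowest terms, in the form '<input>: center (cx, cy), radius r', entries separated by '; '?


a1: center (1/2, -1/2), radius 1/9; a2: center (0, 0), radius 1/12; a3: center (-11/36, -11/36), radius 1/54; a4: center (-1/4, -1/4), radius 1/72

Affine substitution under w2: radii multiply and a-centers shift.
input a2: composing its 1 substitution step yields center (0, 0), radius 1/12
input a4: composing its 2 substitution steps yields center (-1/4, -1/4), radius 1/72
input a3: composing its 2 substitution steps yields center (-11/36, -11/36), radius 1/54
input a1: composing its 1 substitution step yields center (1/2, -1/2), radius 1/9


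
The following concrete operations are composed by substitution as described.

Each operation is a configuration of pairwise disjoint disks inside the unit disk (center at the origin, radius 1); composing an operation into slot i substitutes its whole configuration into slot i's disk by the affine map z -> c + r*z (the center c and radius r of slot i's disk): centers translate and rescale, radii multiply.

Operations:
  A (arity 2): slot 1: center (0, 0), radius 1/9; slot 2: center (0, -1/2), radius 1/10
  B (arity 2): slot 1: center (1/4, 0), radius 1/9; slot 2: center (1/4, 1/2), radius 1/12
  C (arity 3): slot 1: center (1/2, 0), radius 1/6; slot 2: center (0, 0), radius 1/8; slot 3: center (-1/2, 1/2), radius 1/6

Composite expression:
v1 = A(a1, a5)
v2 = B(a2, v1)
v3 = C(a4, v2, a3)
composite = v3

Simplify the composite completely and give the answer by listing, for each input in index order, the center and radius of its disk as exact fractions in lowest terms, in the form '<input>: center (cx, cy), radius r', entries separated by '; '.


a1: center (1/32, 1/16), radius 1/864; a2: center (1/32, 0), radius 1/72; a3: center (-1/2, 1/2), radius 1/6; a4: center (1/2, 0), radius 1/6; a5: center (1/32, 11/192), radius 1/960


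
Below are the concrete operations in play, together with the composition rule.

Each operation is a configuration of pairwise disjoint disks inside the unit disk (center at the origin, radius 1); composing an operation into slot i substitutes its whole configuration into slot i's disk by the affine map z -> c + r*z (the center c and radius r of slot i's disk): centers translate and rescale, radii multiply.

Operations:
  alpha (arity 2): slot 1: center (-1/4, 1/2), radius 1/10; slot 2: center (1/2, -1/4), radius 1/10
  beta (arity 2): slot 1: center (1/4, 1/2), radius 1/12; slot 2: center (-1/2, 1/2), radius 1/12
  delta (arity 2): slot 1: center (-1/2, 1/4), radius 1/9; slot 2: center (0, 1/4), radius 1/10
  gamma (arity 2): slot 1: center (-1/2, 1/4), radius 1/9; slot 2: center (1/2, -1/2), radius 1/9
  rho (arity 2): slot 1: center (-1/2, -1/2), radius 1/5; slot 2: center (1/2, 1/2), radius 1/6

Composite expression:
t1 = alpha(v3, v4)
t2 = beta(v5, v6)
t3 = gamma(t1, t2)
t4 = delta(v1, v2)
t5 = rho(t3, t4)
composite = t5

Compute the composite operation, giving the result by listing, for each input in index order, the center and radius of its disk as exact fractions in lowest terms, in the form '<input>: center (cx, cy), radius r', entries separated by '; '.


v1: center (5/12, 13/24), radius 1/54; v2: center (1/2, 13/24), radius 1/60; v3: center (-109/180, -79/180), radius 1/450; v4: center (-53/90, -41/90), radius 1/450; v5: center (-71/180, -53/90), radius 1/540; v6: center (-37/90, -53/90), radius 1/540

Nesting under rho composes maps z -> c + r*z down each v-path.
v3 passes through 3 substitutions, ending at center (-109/180, -79/180), radius 1/450
v4 passes through 3 substitutions, ending at center (-53/90, -41/90), radius 1/450
v5 passes through 3 substitutions, ending at center (-71/180, -53/90), radius 1/540
v6 passes through 3 substitutions, ending at center (-37/90, -53/90), radius 1/540
v1 passes through 2 substitutions, ending at center (5/12, 13/24), radius 1/54
v2 passes through 2 substitutions, ending at center (1/2, 13/24), radius 1/60


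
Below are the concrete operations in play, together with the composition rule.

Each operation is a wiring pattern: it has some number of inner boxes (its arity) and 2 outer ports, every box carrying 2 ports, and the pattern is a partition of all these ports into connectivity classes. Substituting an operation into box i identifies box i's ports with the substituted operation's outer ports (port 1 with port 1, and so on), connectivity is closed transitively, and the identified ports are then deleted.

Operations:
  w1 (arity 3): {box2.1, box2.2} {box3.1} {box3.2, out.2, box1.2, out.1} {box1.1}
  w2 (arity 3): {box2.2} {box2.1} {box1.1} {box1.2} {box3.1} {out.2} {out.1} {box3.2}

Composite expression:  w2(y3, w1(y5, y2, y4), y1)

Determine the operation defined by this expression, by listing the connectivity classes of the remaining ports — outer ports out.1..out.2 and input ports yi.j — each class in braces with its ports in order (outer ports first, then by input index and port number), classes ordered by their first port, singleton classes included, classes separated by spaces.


{out.1} {out.2} {y1.1} {y1.2} {y2.1, y2.2} {y3.1} {y3.2} {y4.1} {y4.2, y5.2} {y5.1}


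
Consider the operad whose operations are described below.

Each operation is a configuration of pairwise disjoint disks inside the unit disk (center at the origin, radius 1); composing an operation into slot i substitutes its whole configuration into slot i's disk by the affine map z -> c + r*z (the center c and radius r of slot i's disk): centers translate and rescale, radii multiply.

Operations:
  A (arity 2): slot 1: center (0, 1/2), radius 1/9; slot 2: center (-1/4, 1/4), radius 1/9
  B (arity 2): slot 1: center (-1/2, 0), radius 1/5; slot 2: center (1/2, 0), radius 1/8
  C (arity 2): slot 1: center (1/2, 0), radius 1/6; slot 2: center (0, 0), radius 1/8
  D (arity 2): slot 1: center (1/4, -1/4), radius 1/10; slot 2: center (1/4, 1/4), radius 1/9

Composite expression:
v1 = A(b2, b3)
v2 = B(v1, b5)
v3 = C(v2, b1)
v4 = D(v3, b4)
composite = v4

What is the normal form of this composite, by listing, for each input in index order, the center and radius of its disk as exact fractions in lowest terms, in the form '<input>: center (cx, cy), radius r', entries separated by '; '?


b1: center (1/4, -1/4), radius 1/80; b2: center (7/24, -149/600), radius 1/2700; b3: center (349/1200, -299/1200), radius 1/2700; b4: center (1/4, 1/4), radius 1/9; b5: center (37/120, -1/4), radius 1/480

Only the slot chain above each b matters under D; compose those maps.
tracing b2 down its 4-map path: center (7/24, -149/600), radius 1/2700
tracing b3 down its 4-map path: center (349/1200, -299/1200), radius 1/2700
tracing b5 down its 3-map path: center (37/120, -1/4), radius 1/480
tracing b1 down its 2-map path: center (1/4, -1/4), radius 1/80
tracing b4 down its 1-map path: center (1/4, 1/4), radius 1/9


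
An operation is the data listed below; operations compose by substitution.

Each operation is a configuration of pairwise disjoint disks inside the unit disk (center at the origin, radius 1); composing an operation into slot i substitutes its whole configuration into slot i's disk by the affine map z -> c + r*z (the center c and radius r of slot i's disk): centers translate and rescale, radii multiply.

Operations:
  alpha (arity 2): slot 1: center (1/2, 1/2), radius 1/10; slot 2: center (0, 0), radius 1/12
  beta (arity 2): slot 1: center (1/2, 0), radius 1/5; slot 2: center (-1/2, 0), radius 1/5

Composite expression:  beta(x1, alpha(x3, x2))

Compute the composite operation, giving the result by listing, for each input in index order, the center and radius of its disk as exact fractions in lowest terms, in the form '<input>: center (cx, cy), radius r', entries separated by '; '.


x1: center (1/2, 0), radius 1/5; x2: center (-1/2, 0), radius 1/60; x3: center (-2/5, 1/10), radius 1/50

Below beta, radii multiply path by path; the x-disk centers shift.
x1 passes through 1 substitution, ending at center (1/2, 0), radius 1/5
x3 passes through 2 substitutions, ending at center (-2/5, 1/10), radius 1/50
x2 passes through 2 substitutions, ending at center (-1/2, 0), radius 1/60


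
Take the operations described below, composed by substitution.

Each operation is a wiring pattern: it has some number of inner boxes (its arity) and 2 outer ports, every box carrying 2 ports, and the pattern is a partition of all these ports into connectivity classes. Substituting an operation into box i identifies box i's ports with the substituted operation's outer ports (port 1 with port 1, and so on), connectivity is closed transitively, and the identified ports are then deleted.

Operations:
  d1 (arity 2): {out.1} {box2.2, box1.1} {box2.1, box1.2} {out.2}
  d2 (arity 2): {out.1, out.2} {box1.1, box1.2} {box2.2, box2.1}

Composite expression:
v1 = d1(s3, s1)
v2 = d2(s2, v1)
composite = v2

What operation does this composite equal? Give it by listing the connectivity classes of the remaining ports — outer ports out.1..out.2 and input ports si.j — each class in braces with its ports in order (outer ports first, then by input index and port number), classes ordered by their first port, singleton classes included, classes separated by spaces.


Reachability decides: close wires over d2-identified ports.
the subtree at d1 composes to {out.1} {out.2} {s1.1, s3.2} {s1.2, s3.1} on (s3, s1); out.j = own outer ports
the subtree at d2 composes to {out.1, out.2} {s1.1, s3.2} {s1.2, s3.1} {s2.1, s2.2} on (s2, s3, s1); out.j = own outer ports

{out.1, out.2} {s1.1, s3.2} {s1.2, s3.1} {s2.1, s2.2}


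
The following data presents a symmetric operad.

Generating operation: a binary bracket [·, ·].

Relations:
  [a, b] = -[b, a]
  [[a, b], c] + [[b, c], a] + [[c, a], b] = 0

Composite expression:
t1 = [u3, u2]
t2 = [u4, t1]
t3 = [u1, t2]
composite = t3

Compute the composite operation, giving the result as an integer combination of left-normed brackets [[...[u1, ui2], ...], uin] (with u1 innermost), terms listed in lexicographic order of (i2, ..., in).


[[[u1, u2], u3], u4] - [[[u1, u3], u2], u4] - [[[u1, u4], u2], u3] + [[[u1, u4], u3], u2]

A multilinear Lie element is pinned by u1-initial words (u1 innermost).
Composite bracket: [u1, [u4, [u3, u2]]]
Under [a, b] = ab - ba we get 8 signed associative words (2^3 = 8).
Words beginning with u1 determine it all:
  the word u1u2u3u4 carries sign +1 and contributes +[[[u1, u2], u3], u4]
  the word u1u3u2u4 carries sign -1 and contributes -[[[u1, u3], u2], u4]
  the word u1u4u2u3 carries sign -1 and contributes -[[[u1, u4], u2], u3]
  the word u1u4u3u2 carries sign +1 and contributes +[[[u1, u4], u3], u2]


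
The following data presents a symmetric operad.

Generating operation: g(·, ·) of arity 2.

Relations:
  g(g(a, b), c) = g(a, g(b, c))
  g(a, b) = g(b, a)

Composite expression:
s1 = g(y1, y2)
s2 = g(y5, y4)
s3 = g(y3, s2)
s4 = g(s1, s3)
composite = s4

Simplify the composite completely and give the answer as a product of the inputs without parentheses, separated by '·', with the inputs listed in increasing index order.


Reordering under g is free, so list the y-inputs canonically.
g(y1, y2) reduces to y1 · y2
g(y5, y4) reduces to y5 · y4
g(y3, g(y5, y4)) reduces to y3 · y5 · y4
g(g(y1, y2), g(y3, g(y5, y4))) reduces to y1 · y2 · y3 · y5 · y4
the factors in increasing index order: y1 · y2 · y3 · y4 · y5

y1 · y2 · y3 · y4 · y5


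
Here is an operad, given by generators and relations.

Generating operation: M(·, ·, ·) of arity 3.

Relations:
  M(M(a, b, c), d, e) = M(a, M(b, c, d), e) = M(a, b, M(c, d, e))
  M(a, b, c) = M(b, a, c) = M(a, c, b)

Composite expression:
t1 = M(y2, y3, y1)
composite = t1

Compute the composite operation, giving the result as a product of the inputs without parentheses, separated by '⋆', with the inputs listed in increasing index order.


y1 ⋆ y2 ⋆ y3

Shape and order are irrelevant to M; the y-input set decides.
M(y2, y3, y1) linearizes to y2 ⋆ y3 ⋆ y1
reordering the factors by index: y1 ⋆ y2 ⋆ y3


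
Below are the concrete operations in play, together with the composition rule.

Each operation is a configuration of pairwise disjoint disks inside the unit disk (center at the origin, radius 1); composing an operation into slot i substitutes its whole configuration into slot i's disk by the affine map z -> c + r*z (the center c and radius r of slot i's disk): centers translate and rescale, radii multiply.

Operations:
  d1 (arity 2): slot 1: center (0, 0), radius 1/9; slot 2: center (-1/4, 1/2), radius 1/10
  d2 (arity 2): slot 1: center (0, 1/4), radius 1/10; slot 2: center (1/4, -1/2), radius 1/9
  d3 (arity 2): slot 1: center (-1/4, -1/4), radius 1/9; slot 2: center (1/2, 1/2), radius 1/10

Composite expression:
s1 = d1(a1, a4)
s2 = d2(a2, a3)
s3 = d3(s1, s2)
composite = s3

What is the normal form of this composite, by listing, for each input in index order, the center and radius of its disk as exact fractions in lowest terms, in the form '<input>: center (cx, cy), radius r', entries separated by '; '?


a1: center (-1/4, -1/4), radius 1/81; a2: center (1/2, 21/40), radius 1/100; a3: center (21/40, 9/20), radius 1/90; a4: center (-5/18, -7/36), radius 1/90

Below d3, radii multiply path by path; the a-disk centers shift.
input a1: applying the 2 nested substitutions gives center (-1/4, -1/4), radius 1/81
input a4: applying the 2 nested substitutions gives center (-5/18, -7/36), radius 1/90
input a2: applying the 2 nested substitutions gives center (1/2, 21/40), radius 1/100
input a3: applying the 2 nested substitutions gives center (21/40, 9/20), radius 1/90


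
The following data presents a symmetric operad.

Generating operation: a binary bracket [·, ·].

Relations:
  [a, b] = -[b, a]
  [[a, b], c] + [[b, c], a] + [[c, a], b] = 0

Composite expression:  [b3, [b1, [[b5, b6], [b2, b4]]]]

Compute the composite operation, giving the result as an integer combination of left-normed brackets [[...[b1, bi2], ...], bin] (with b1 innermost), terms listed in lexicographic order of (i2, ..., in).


[[[[[b1, b2], b4], b5], b6], b3] - [[[[[b1, b2], b4], b6], b5], b3] - [[[[[b1, b4], b2], b5], b6], b3] + [[[[[b1, b4], b2], b6], b5], b3] - [[[[[b1, b5], b6], b2], b4], b3] + [[[[[b1, b5], b6], b4], b2], b3] + [[[[[b1, b6], b5], b2], b4], b3] - [[[[[b1, b6], b5], b4], b2], b3]

Left-normed coefficients sit on the b1-initial expansion words.
Composite bracket: [b3, [b1, [[b5, b6], [b2, b4]]]]
Full expansion: 32 signed words from ab - ba (2^5 = 32).
Words beginning with b1 determine it all:
  b1b2b4b5b6b3 (sign +1) contributes +[[[[[b1, b2], b4], b5], b6], b3]
  b1b2b4b6b5b3 (sign -1) contributes -[[[[[b1, b2], b4], b6], b5], b3]
  b1b4b2b5b6b3 (sign -1) contributes -[[[[[b1, b4], b2], b5], b6], b3]
  b1b4b2b6b5b3 (sign +1) contributes +[[[[[b1, b4], b2], b6], b5], b3]
  b1b5b6b2b4b3 (sign -1) contributes -[[[[[b1, b5], b6], b2], b4], b3]
  b1b5b6b4b2b3 (sign +1) contributes +[[[[[b1, b5], b6], b4], b2], b3]
  b1b6b5b2b4b3 (sign +1) contributes +[[[[[b1, b6], b5], b2], b4], b3]
  b1b6b5b4b2b3 (sign -1) contributes -[[[[[b1, b6], b5], b4], b2], b3]
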